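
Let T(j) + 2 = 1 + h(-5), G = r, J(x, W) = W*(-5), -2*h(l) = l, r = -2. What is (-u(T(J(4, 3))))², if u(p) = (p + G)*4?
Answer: 4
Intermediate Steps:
h(l) = -l/2
J(x, W) = -5*W
G = -2
T(j) = 3/2 (T(j) = -2 + (1 - ½*(-5)) = -2 + (1 + 5/2) = -2 + 7/2 = 3/2)
u(p) = -8 + 4*p (u(p) = (p - 2)*4 = (-2 + p)*4 = -8 + 4*p)
(-u(T(J(4, 3))))² = (-(-8 + 4*(3/2)))² = (-(-8 + 6))² = (-1*(-2))² = 2² = 4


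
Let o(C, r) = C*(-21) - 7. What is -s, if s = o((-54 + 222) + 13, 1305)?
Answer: 3808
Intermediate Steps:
o(C, r) = -7 - 21*C (o(C, r) = -21*C - 7 = -7 - 21*C)
s = -3808 (s = -7 - 21*((-54 + 222) + 13) = -7 - 21*(168 + 13) = -7 - 21*181 = -7 - 3801 = -3808)
-s = -1*(-3808) = 3808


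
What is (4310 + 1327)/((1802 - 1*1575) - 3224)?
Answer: -1879/999 ≈ -1.8809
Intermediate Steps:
(4310 + 1327)/((1802 - 1*1575) - 3224) = 5637/((1802 - 1575) - 3224) = 5637/(227 - 3224) = 5637/(-2997) = 5637*(-1/2997) = -1879/999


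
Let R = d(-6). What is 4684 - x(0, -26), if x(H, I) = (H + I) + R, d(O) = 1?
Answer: 4709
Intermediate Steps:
R = 1
x(H, I) = 1 + H + I (x(H, I) = (H + I) + 1 = 1 + H + I)
4684 - x(0, -26) = 4684 - (1 + 0 - 26) = 4684 - 1*(-25) = 4684 + 25 = 4709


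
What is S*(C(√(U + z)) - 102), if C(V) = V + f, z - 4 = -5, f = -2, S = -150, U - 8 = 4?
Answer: 15600 - 150*√11 ≈ 15103.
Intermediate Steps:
U = 12 (U = 8 + 4 = 12)
z = -1 (z = 4 - 5 = -1)
C(V) = -2 + V (C(V) = V - 2 = -2 + V)
S*(C(√(U + z)) - 102) = -150*((-2 + √(12 - 1)) - 102) = -150*((-2 + √11) - 102) = -150*(-104 + √11) = 15600 - 150*√11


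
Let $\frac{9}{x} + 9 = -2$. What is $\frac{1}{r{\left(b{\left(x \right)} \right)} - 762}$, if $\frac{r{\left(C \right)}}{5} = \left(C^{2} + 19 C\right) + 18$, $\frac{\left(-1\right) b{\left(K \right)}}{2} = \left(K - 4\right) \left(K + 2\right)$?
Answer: $\frac{14641}{15495778} \approx 0.00094484$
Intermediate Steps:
$x = - \frac{9}{11}$ ($x = \frac{9}{-9 - 2} = \frac{9}{-11} = 9 \left(- \frac{1}{11}\right) = - \frac{9}{11} \approx -0.81818$)
$b{\left(K \right)} = - 2 \left(-4 + K\right) \left(2 + K\right)$ ($b{\left(K \right)} = - 2 \left(K - 4\right) \left(K + 2\right) = - 2 \left(-4 + K\right) \left(2 + K\right)$)
$r{\left(C \right)} = 90 + 5 C^{2} + 95 C$ ($r{\left(C \right)} = 5 \left(\left(C^{2} + 19 C\right) + 18\right) = 5 \left(18 + C^{2} + 19 C\right) = 90 + 5 C^{2} + 95 C$)
$\frac{1}{r{\left(b{\left(x \right)} \right)} - 762} = \frac{1}{\left(90 + 5 \left(16 - 2 \left(- \frac{9}{11}\right)^{2} + 4 \left(- \frac{9}{11}\right)\right)^{2} + 95 \left(16 - 2 \left(- \frac{9}{11}\right)^{2} + 4 \left(- \frac{9}{11}\right)\right)\right) - 762} = \frac{1}{\left(90 + 5 \left(16 - \frac{162}{121} - \frac{36}{11}\right)^{2} + 95 \left(16 - \frac{162}{121} - \frac{36}{11}\right)\right) - 762} = \frac{1}{\left(90 + 5 \left(\frac{1378}{121}\right)^{2} + 95 \cdot \frac{1378}{121}\right) - 762} = \frac{1}{\left(90 + 5 \cdot \frac{1898884}{14641} + \frac{130910}{121}\right) - 762} = \frac{1}{\left(90 + \frac{9494420}{14641} + \frac{130910}{121}\right) - 762} = \frac{1}{\frac{26652220}{14641} - 762} = \frac{1}{\frac{15495778}{14641}} = \frac{14641}{15495778}$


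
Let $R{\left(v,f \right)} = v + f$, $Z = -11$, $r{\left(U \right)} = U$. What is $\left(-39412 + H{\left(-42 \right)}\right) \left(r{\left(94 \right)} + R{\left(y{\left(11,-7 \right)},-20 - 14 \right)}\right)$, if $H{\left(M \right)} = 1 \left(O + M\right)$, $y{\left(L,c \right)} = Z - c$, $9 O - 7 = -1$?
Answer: $- \frac{6628160}{3} \approx -2.2094 \cdot 10^{6}$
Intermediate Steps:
$O = \frac{2}{3}$ ($O = \frac{7}{9} + \frac{1}{9} \left(-1\right) = \frac{7}{9} - \frac{1}{9} = \frac{2}{3} \approx 0.66667$)
$y{\left(L,c \right)} = -11 - c$
$H{\left(M \right)} = \frac{2}{3} + M$ ($H{\left(M \right)} = 1 \left(\frac{2}{3} + M\right) = \frac{2}{3} + M$)
$R{\left(v,f \right)} = f + v$
$\left(-39412 + H{\left(-42 \right)}\right) \left(r{\left(94 \right)} + R{\left(y{\left(11,-7 \right)},-20 - 14 \right)}\right) = \left(-39412 + \left(\frac{2}{3} - 42\right)\right) \left(94 - 38\right) = \left(-39412 - \frac{124}{3}\right) \left(94 + \left(\left(-20 - 14\right) + \left(-11 + 7\right)\right)\right) = - \frac{118360 \left(94 - 38\right)}{3} = \left(- \frac{118360}{3}\right) 56 = - \frac{6628160}{3}$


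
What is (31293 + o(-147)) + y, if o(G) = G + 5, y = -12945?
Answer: 18206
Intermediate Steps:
o(G) = 5 + G
(31293 + o(-147)) + y = (31293 + (5 - 147)) - 12945 = (31293 - 142) - 12945 = 31151 - 12945 = 18206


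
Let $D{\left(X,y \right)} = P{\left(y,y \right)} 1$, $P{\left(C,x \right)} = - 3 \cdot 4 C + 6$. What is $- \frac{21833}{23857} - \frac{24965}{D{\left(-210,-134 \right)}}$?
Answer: $- \frac{630828467}{38505198} \approx -16.383$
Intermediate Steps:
$P{\left(C,x \right)} = 6 - 12 C$ ($P{\left(C,x \right)} = - 12 C + 6 = 6 - 12 C$)
$D{\left(X,y \right)} = 6 - 12 y$ ($D{\left(X,y \right)} = \left(6 - 12 y\right) 1 = 6 - 12 y$)
$- \frac{21833}{23857} - \frac{24965}{D{\left(-210,-134 \right)}} = - \frac{21833}{23857} - \frac{24965}{6 - -1608} = \left(-21833\right) \frac{1}{23857} - \frac{24965}{6 + 1608} = - \frac{21833}{23857} - \frac{24965}{1614} = - \frac{630828467}{38505198}$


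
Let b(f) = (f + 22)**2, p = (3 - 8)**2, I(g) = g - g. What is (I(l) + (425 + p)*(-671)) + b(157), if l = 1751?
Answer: -269909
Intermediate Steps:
I(g) = 0
p = 25 (p = (-5)**2 = 25)
b(f) = (22 + f)**2
(I(l) + (425 + p)*(-671)) + b(157) = (0 + (425 + 25)*(-671)) + (22 + 157)**2 = (0 + 450*(-671)) + 179**2 = (0 - 301950) + 32041 = -301950 + 32041 = -269909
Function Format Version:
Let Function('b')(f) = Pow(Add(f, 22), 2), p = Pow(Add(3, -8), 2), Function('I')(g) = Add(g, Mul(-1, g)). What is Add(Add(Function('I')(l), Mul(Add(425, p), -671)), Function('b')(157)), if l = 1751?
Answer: -269909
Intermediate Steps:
Function('I')(g) = 0
p = 25 (p = Pow(-5, 2) = 25)
Function('b')(f) = Pow(Add(22, f), 2)
Add(Add(Function('I')(l), Mul(Add(425, p), -671)), Function('b')(157)) = Add(Add(0, Mul(Add(425, 25), -671)), Pow(Add(22, 157), 2)) = Add(Add(0, Mul(450, -671)), Pow(179, 2)) = Add(Add(0, -301950), 32041) = Add(-301950, 32041) = -269909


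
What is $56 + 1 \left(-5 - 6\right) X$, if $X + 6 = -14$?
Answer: $276$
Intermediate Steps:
$X = -20$ ($X = -6 - 14 = -20$)
$56 + 1 \left(-5 - 6\right) X = 56 + 1 \left(-5 - 6\right) \left(-20\right) = 56 + 1 \left(-11\right) \left(-20\right) = 56 - -220 = 56 + 220 = 276$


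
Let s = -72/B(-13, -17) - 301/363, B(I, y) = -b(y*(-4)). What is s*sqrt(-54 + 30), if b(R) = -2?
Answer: -26738*I*sqrt(6)/363 ≈ -180.43*I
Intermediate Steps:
B(I, y) = 2 (B(I, y) = -1*(-2) = 2)
s = -13369/363 (s = -72/2 - 301/363 = -72*1/2 - 301*1/363 = -36 - 301/363 = -13369/363 ≈ -36.829)
s*sqrt(-54 + 30) = -13369*sqrt(-54 + 30)/363 = -26738*I*sqrt(6)/363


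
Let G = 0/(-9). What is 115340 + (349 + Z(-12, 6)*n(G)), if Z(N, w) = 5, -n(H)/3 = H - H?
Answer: 115689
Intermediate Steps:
G = 0 (G = 0*(-1/9) = 0)
n(H) = 0 (n(H) = -3*(H - H) = -3*0 = 0)
115340 + (349 + Z(-12, 6)*n(G)) = 115340 + (349 + 5*0) = 115340 + (349 + 0) = 115340 + 349 = 115689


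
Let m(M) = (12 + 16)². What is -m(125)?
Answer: -784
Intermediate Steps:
m(M) = 784 (m(M) = 28² = 784)
-m(125) = -1*784 = -784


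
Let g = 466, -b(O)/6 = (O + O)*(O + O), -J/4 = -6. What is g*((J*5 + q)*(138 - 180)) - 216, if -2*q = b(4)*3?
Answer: -13622328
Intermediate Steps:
J = 24 (J = -4*(-6) = 24)
b(O) = -24*O² (b(O) = -6*(O + O)*(O + O) = -6*2*O*2*O = -24*O²)
q = 576 (q = -(-24*4²)*3/2 = -(-24*16)*3/2 = -(-192)*3 = -½*(-1152) = 576)
g*((J*5 + q)*(138 - 180)) - 216 = 466*((24*5 + 576)*(138 - 180)) - 216 = 466*((120 + 576)*(-42)) - 216 = 466*(696*(-42)) - 216 = 466*(-29232) - 216 = -13622112 - 216 = -13622328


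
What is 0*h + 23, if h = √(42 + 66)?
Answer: 23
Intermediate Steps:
h = 6*√3 (h = √108 = 6*√3 ≈ 10.392)
0*h + 23 = 0*(6*√3) + 23 = 0 + 23 = 23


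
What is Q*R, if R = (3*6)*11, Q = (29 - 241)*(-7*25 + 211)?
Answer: -1511136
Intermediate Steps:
Q = -7632 (Q = -212*(-175 + 211) = -212*36 = -7632)
R = 198 (R = 18*11 = 198)
Q*R = -7632*198 = -1511136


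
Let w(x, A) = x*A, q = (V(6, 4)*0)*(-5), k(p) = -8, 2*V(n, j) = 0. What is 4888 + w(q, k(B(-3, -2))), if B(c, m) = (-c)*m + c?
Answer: 4888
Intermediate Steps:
V(n, j) = 0 (V(n, j) = (1/2)*0 = 0)
B(c, m) = c - c*m (B(c, m) = -c*m + c = c - c*m)
q = 0 (q = (0*0)*(-5) = 0*(-5) = 0)
w(x, A) = A*x
4888 + w(q, k(B(-3, -2))) = 4888 - 8*0 = 4888 + 0 = 4888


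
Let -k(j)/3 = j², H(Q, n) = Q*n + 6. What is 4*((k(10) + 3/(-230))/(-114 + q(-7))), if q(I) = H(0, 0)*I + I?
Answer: 138006/18745 ≈ 7.3623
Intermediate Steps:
H(Q, n) = 6 + Q*n
k(j) = -3*j²
q(I) = 7*I (q(I) = (6 + 0*0)*I + I = (6 + 0)*I + I = 6*I + I = 7*I)
4*((k(10) + 3/(-230))/(-114 + q(-7))) = 4*((-3*10² + 3/(-230))/(-114 + 7*(-7))) = 4*((-3*100 + 3*(-1/230))/(-114 - 49)) = 4*((-300 - 3/230)/(-163)) = 4*(-69003/230*(-1/163)) = 4*(69003/37490) = 138006/18745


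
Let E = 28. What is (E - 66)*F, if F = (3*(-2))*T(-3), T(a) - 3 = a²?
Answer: 2736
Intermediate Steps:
T(a) = 3 + a²
F = -72 (F = (3*(-2))*(3 + (-3)²) = -6*(3 + 9) = -6*12 = -72)
(E - 66)*F = (28 - 66)*(-72) = -38*(-72) = 2736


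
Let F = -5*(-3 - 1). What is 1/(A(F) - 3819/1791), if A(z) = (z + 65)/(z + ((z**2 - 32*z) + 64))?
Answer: -31044/83111 ≈ -0.37352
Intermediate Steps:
F = 20 (F = -5*(-4) = 20)
A(z) = (65 + z)/(64 + z**2 - 31*z) (A(z) = (65 + z)/(z + (64 + z**2 - 32*z)) = (65 + z)/(64 + z**2 - 31*z))
1/(A(F) - 3819/1791) = 1/((65 + 20)/(64 + 20**2 - 31*20) - 3819/1791) = 1/(85/(64 + 400 - 620) - 3819*1/1791) = 1/(85/(-156) - 1273/597) = 1/(-1/156*85 - 1273/597) = 1/(-85/156 - 1273/597) = 1/(-83111/31044) = -31044/83111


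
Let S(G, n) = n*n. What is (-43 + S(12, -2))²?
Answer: 1521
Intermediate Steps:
S(G, n) = n²
(-43 + S(12, -2))² = (-43 + (-2)²)² = (-43 + 4)² = (-39)² = 1521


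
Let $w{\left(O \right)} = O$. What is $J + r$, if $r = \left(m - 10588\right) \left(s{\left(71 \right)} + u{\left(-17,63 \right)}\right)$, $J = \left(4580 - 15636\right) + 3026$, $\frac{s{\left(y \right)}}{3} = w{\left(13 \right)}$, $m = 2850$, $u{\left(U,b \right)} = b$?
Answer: $-797306$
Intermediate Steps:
$s{\left(y \right)} = 39$ ($s{\left(y \right)} = 3 \cdot 13 = 39$)
$J = -8030$ ($J = -11056 + 3026 = -8030$)
$r = -789276$ ($r = \left(2850 - 10588\right) \left(39 + 63\right) = \left(-7738\right) 102 = -789276$)
$J + r = -8030 - 789276 = -797306$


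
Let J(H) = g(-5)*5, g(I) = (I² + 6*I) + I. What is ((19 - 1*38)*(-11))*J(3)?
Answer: -10450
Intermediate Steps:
g(I) = I² + 7*I
J(H) = -50 (J(H) = -5*(7 - 5)*5 = -5*2*5 = -10*5 = -50)
((19 - 1*38)*(-11))*J(3) = ((19 - 1*38)*(-11))*(-50) = ((19 - 38)*(-11))*(-50) = -19*(-11)*(-50) = 209*(-50) = -10450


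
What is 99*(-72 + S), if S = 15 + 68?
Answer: 1089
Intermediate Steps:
S = 83
99*(-72 + S) = 99*(-72 + 83) = 99*11 = 1089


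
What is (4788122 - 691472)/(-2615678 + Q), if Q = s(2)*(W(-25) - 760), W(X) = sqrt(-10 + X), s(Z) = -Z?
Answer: -2677322592675/1708455512276 + 2048325*I*sqrt(35)/1708455512276 ≈ -1.5671 + 7.093e-6*I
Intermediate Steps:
Q = 1520 - 2*I*sqrt(35) (Q = (-1*2)*(sqrt(-10 - 25) - 760) = -2*(sqrt(-35) - 760) = -2*(I*sqrt(35) - 760) = -2*(-760 + I*sqrt(35)) = 1520 - 2*I*sqrt(35) ≈ 1520.0 - 11.832*I)
(4788122 - 691472)/(-2615678 + Q) = (4788122 - 691472)/(-2615678 + (1520 - 2*I*sqrt(35))) = 4096650/(-2614158 - 2*I*sqrt(35))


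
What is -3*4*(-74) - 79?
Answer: 809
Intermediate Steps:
-3*4*(-74) - 79 = -12*(-74) - 79 = 888 - 79 = 809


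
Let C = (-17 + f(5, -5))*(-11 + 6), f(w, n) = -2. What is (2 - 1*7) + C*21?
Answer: 1990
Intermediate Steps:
C = 95 (C = (-17 - 2)*(-11 + 6) = -19*(-5) = 95)
(2 - 1*7) + C*21 = (2 - 1*7) + 95*21 = (2 - 7) + 1995 = -5 + 1995 = 1990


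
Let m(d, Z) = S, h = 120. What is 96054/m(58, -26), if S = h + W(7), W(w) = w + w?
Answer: 48027/67 ≈ 716.82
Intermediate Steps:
W(w) = 2*w
S = 134 (S = 120 + 2*7 = 120 + 14 = 134)
m(d, Z) = 134
96054/m(58, -26) = 96054/134 = 96054*(1/134) = 48027/67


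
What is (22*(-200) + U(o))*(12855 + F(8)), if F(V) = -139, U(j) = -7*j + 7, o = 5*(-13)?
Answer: -50075608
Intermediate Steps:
o = -65
U(j) = 7 - 7*j
(22*(-200) + U(o))*(12855 + F(8)) = (22*(-200) + (7 - 7*(-65)))*(12855 - 139) = (-4400 + (7 + 455))*12716 = (-4400 + 462)*12716 = -3938*12716 = -50075608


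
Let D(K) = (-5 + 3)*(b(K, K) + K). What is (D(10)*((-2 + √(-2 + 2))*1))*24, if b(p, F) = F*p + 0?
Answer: 10560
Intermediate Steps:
b(p, F) = F*p
D(K) = -2*K - 2*K² (D(K) = (-5 + 3)*(K*K + K) = -2*(K² + K) = -2*(K + K²) = -2*K - 2*K²)
(D(10)*((-2 + √(-2 + 2))*1))*24 = ((2*10*(-1 - 1*10))*((-2 + √(-2 + 2))*1))*24 = ((2*10*(-1 - 10))*((-2 + √0)*1))*24 = ((2*10*(-11))*((-2 + 0)*1))*24 = -(-440)*24 = -220*(-2)*24 = 440*24 = 10560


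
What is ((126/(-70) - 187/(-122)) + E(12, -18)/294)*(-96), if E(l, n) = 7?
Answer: 49888/2135 ≈ 23.367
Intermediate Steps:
((126/(-70) - 187/(-122)) + E(12, -18)/294)*(-96) = ((126/(-70) - 187/(-122)) + 7/294)*(-96) = ((126*(-1/70) - 187*(-1/122)) + 7*(1/294))*(-96) = ((-9/5 + 187/122) + 1/42)*(-96) = (-163/610 + 1/42)*(-96) = -1559/6405*(-96) = 49888/2135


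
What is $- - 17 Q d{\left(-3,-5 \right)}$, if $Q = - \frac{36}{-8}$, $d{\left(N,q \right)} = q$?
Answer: $- \frac{765}{2} \approx -382.5$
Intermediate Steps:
$Q = \frac{9}{2}$ ($Q = \left(-36\right) \left(- \frac{1}{8}\right) = \frac{9}{2} \approx 4.5$)
$- - 17 Q d{\left(-3,-5 \right)} = - \left(-17\right) \frac{9}{2} \left(-5\right) = - \frac{\left(-153\right) \left(-5\right)}{2} = \left(-1\right) \frac{765}{2} = - \frac{765}{2}$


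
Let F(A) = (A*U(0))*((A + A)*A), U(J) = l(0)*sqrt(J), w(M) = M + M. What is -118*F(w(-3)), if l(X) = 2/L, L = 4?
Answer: 0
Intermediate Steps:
w(M) = 2*M
l(X) = 1/2 (l(X) = 2/4 = 2*(1/4) = 1/2)
U(J) = sqrt(J)/2
F(A) = 0 (F(A) = (A*(sqrt(0)/2))*((A + A)*A) = (A*((1/2)*0))*((2*A)*A) = (A*0)*(2*A**2) = 0*(2*A**2) = 0)
-118*F(w(-3)) = -118*0 = 0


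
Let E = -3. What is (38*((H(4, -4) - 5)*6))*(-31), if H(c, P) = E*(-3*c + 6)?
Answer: -91884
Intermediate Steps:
H(c, P) = -18 + 9*c (H(c, P) = -3*(-3*c + 6) = -3*(6 - 3*c) = -18 + 9*c)
(38*((H(4, -4) - 5)*6))*(-31) = (38*(((-18 + 9*4) - 5)*6))*(-31) = (38*(((-18 + 36) - 5)*6))*(-31) = (38*((18 - 5)*6))*(-31) = (38*(13*6))*(-31) = (38*78)*(-31) = 2964*(-31) = -91884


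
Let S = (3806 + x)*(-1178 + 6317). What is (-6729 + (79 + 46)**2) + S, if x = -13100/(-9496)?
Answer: 46471096045/2374 ≈ 1.9575e+7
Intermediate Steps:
x = 3275/2374 (x = -13100*(-1/9496) = 3275/2374 ≈ 1.3795)
S = 46449976941/2374 (S = (3806 + 3275/2374)*(-1178 + 6317) = (9038719/2374)*5139 = 46449976941/2374 ≈ 1.9566e+7)
(-6729 + (79 + 46)**2) + S = (-6729 + (79 + 46)**2) + 46449976941/2374 = (-6729 + 125**2) + 46449976941/2374 = (-6729 + 15625) + 46449976941/2374 = 8896 + 46449976941/2374 = 46471096045/2374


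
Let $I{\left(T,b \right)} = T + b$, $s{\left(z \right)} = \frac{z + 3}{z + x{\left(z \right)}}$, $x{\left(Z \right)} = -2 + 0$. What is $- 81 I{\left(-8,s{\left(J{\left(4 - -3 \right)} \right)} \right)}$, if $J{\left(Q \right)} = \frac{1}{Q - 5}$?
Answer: $837$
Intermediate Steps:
$x{\left(Z \right)} = -2$
$J{\left(Q \right)} = \frac{1}{-5 + Q}$
$s{\left(z \right)} = \frac{3 + z}{-2 + z}$ ($s{\left(z \right)} = \frac{z + 3}{z - 2} = \frac{3 + z}{-2 + z}$)
$- 81 I{\left(-8,s{\left(J{\left(4 - -3 \right)} \right)} \right)} = - 81 \left(-8 + \frac{3 + \frac{1}{-5 + \left(4 - -3\right)}}{-2 + \frac{1}{-5 + \left(4 - -3\right)}}\right) = - 81 \left(-8 + \frac{3 + \frac{1}{-5 + \left(4 + 3\right)}}{-2 + \frac{1}{-5 + \left(4 + 3\right)}}\right) = - 81 \left(-8 + \frac{3 + \frac{1}{-5 + 7}}{-2 + \frac{1}{-5 + 7}}\right) = - 81 \left(-8 + \frac{3 + \frac{1}{2}}{-2 + \frac{1}{2}}\right) = - 81 \left(-8 + \frac{1}{- \frac{3}{2}} \cdot \frac{7}{2}\right) = - 81 \left(-8 - \frac{7}{3}\right) = \left(-81\right) \left(- \frac{31}{3}\right) = 837$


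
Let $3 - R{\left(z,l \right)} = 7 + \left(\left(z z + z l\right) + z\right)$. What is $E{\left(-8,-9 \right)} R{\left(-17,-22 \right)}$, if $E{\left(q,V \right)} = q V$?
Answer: $-46800$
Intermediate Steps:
$E{\left(q,V \right)} = V q$
$R{\left(z,l \right)} = -4 - z - z^{2} - l z$ ($R{\left(z,l \right)} = 3 - \left(7 + \left(\left(z z + z l\right) + z\right)\right) = 3 - \left(7 + \left(\left(z^{2} + l z\right) + z\right)\right) = 3 - \left(7 + \left(z + z^{2} + l z\right)\right) = 3 - \left(7 + z + z^{2} + l z\right) = -4 - z - z^{2} - l z$)
$E{\left(-8,-9 \right)} R{\left(-17,-22 \right)} = \left(-9\right) \left(-8\right) \left(-4 - -17 - \left(-17\right)^{2} - \left(-22\right) \left(-17\right)\right) = 72 \left(-4 + 17 - 289 - 374\right) = 72 \left(-650\right) = -46800$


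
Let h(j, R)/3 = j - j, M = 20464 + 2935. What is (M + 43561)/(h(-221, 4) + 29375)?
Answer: 13392/5875 ≈ 2.2795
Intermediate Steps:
M = 23399
h(j, R) = 0 (h(j, R) = 3*(j - j) = 3*0 = 0)
(M + 43561)/(h(-221, 4) + 29375) = (23399 + 43561)/(0 + 29375) = 66960/29375 = 66960*(1/29375) = 13392/5875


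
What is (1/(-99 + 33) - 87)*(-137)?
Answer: 786791/66 ≈ 11921.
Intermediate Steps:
(1/(-99 + 33) - 87)*(-137) = (1/(-66) - 87)*(-137) = (-1/66 - 87)*(-137) = -5743/66*(-137) = 786791/66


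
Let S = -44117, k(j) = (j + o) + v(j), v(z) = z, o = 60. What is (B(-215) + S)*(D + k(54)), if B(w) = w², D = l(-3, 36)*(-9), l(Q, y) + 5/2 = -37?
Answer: 1103538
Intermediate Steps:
l(Q, y) = -79/2 (l(Q, y) = -5/2 - 37 = -79/2)
D = 711/2 (D = -79/2*(-9) = 711/2 ≈ 355.50)
k(j) = 60 + 2*j (k(j) = (j + 60) + j = (60 + j) + j = 60 + 2*j)
(B(-215) + S)*(D + k(54)) = ((-215)² - 44117)*(711/2 + (60 + 2*54)) = (46225 - 44117)*(711/2 + (60 + 108)) = 2108*(711/2 + 168) = 2108*(1047/2) = 1103538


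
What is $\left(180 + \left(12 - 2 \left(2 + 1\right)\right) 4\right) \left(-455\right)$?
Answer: $-92820$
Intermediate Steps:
$\left(180 + \left(12 - 2 \left(2 + 1\right)\right) 4\right) \left(-455\right) = \left(180 + \left(12 - 6\right) 4\right) \left(-455\right) = \left(180 + 6 \cdot 4\right) \left(-455\right) = \left(180 + 24\right) \left(-455\right) = 204 \left(-455\right) = -92820$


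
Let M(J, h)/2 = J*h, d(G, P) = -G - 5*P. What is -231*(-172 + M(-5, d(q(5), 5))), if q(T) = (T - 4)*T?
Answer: -29568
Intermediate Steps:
q(T) = T*(-4 + T) (q(T) = (-4 + T)*T = T*(-4 + T))
M(J, h) = 2*J*h (M(J, h) = 2*(J*h) = 2*J*h)
-231*(-172 + M(-5, d(q(5), 5))) = -231*(-172 + 2*(-5)*(-5*(-4 + 5) - 5*5)) = -231*(-172 + 2*(-5)*(-5 - 25)) = -231*(-172 + 2*(-5)*(-30)) = -231*(-172 + 300) = -231*128 = -29568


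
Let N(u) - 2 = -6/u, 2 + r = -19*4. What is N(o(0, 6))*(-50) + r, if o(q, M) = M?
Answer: -128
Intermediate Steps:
r = -78 (r = -2 - 19*4 = -2 - 76 = -78)
N(u) = 2 - 6/u
N(o(0, 6))*(-50) + r = (2 - 6/6)*(-50) - 78 = (2 - 6*⅙)*(-50) - 78 = (2 - 1)*(-50) - 78 = 1*(-50) - 78 = -50 - 78 = -128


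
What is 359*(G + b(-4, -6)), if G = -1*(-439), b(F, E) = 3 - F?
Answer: 160114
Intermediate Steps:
G = 439
359*(G + b(-4, -6)) = 359*(439 + (3 - 1*(-4))) = 359*(439 + (3 + 4)) = 359*(439 + 7) = 359*446 = 160114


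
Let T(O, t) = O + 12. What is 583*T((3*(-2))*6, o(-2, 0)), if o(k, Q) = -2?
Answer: -13992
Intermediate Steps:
T(O, t) = 12 + O
583*T((3*(-2))*6, o(-2, 0)) = 583*(12 + (3*(-2))*6) = 583*(12 - 6*6) = 583*(12 - 36) = 583*(-24) = -13992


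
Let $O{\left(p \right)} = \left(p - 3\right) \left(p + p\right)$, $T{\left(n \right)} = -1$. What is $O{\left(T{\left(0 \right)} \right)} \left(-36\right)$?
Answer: $-288$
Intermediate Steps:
$O{\left(p \right)} = 2 p \left(-3 + p\right)$ ($O{\left(p \right)} = \left(-3 + p\right) 2 p = 2 p \left(-3 + p\right)$)
$O{\left(T{\left(0 \right)} \right)} \left(-36\right) = 2 \left(-1\right) \left(-3 - 1\right) \left(-36\right) = 2 \left(-1\right) \left(-4\right) \left(-36\right) = 8 \left(-36\right) = -288$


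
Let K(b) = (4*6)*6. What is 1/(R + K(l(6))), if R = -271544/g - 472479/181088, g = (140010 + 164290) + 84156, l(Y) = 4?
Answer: 8793090016/1237116129517 ≈ 0.0071077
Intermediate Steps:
g = 388456 (g = 304300 + 84156 = 388456)
K(b) = 144 (K(b) = 24*6 = 144)
R = -29088832787/8793090016 (R = -271544/388456 - 472479/181088 = -271544*1/388456 - 472479*1/181088 = -33943/48557 - 472479/181088 = -29088832787/8793090016 ≈ -3.3081)
1/(R + K(l(6))) = 1/(-29088832787/8793090016 + 144) = 1/(1237116129517/8793090016) = 8793090016/1237116129517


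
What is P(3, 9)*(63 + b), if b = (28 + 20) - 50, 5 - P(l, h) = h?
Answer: -244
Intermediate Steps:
P(l, h) = 5 - h
b = -2 (b = 48 - 50 = -2)
P(3, 9)*(63 + b) = (5 - 1*9)*(63 - 2) = (5 - 9)*61 = -4*61 = -244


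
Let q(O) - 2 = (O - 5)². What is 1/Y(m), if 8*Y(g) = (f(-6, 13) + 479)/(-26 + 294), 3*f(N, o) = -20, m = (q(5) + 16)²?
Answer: 6432/1417 ≈ 4.5392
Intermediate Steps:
q(O) = 2 + (-5 + O)² (q(O) = 2 + (O - 5)² = 2 + (-5 + O)²)
m = 324 (m = ((2 + (-5 + 5)²) + 16)² = ((2 + 0²) + 16)² = ((2 + 0) + 16)² = (2 + 16)² = 18² = 324)
f(N, o) = -20/3 (f(N, o) = (⅓)*(-20) = -20/3)
Y(g) = 1417/6432 (Y(g) = ((-20/3 + 479)/(-26 + 294))/8 = ((1417/3)/268)/8 = ((1417/3)*(1/268))/8 = (⅛)*(1417/804) = 1417/6432)
1/Y(m) = 1/(1417/6432) = 6432/1417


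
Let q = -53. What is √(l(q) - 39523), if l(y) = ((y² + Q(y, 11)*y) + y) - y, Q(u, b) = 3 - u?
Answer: I*√39682 ≈ 199.2*I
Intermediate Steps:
l(y) = y² + y*(3 - y) (l(y) = ((y² + (3 - y)*y) + y) - y = ((y² + y*(3 - y)) + y) - y = (y + y² + y*(3 - y)) - y = y² + y*(3 - y))
√(l(q) - 39523) = √(3*(-53) - 39523) = √(-159 - 39523) = √(-39682) = I*√39682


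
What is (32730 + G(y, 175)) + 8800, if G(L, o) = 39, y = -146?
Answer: 41569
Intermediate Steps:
(32730 + G(y, 175)) + 8800 = (32730 + 39) + 8800 = 32769 + 8800 = 41569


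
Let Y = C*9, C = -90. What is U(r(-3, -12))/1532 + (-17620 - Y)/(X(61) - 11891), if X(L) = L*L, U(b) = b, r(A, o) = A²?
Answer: 2582645/1251644 ≈ 2.0634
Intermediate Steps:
Y = -810 (Y = -90*9 = -810)
X(L) = L²
U(r(-3, -12))/1532 + (-17620 - Y)/(X(61) - 11891) = (-3)²/1532 + (-17620 - 1*(-810))/(61² - 11891) = 9*(1/1532) + (-17620 + 810)/(3721 - 11891) = 9/1532 - 16810/(-8170) = 9/1532 - 16810*(-1/8170) = 9/1532 + 1681/817 = 2582645/1251644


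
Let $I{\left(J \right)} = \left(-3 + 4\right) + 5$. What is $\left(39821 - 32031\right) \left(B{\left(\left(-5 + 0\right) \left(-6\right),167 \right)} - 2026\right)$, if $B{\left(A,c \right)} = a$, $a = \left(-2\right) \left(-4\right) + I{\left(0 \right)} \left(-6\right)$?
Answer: $-16000660$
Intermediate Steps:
$I{\left(J \right)} = 6$ ($I{\left(J \right)} = 1 + 5 = 6$)
$a = -28$ ($a = \left(-2\right) \left(-4\right) + 6 \left(-6\right) = 8 - 36 = -28$)
$B{\left(A,c \right)} = -28$
$\left(39821 - 32031\right) \left(B{\left(\left(-5 + 0\right) \left(-6\right),167 \right)} - 2026\right) = \left(39821 - 32031\right) \left(-28 - 2026\right) = 7790 \left(-2054\right) = -16000660$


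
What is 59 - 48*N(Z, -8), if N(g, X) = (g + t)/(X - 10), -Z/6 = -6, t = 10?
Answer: 545/3 ≈ 181.67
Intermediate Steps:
Z = 36 (Z = -6*(-6) = 36)
N(g, X) = (10 + g)/(-10 + X) (N(g, X) = (g + 10)/(X - 10) = (10 + g)/(-10 + X))
59 - 48*N(Z, -8) = 59 - 48*(10 + 36)/(-10 - 8) = 59 - 48*46/(-18) = 59 - (-8)*46/3 = 59 - 48*(-23/9) = 59 + 368/3 = 545/3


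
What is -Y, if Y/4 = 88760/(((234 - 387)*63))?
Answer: 50720/1377 ≈ 36.834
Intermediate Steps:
Y = -50720/1377 (Y = 4*(88760/(((234 - 387)*63))) = 4*(88760/((-153*63))) = 4*(88760/(-9639)) = 4*(88760*(-1/9639)) = 4*(-12680/1377) = -50720/1377 ≈ -36.834)
-Y = -1*(-50720/1377) = 50720/1377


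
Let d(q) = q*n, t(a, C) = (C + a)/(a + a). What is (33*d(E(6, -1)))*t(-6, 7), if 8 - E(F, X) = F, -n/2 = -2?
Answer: -22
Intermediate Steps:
n = 4 (n = -2*(-2) = 4)
t(a, C) = (C + a)/(2*a) (t(a, C) = (C + a)/((2*a)) = (C + a)*(1/(2*a)) = (C + a)/(2*a))
E(F, X) = 8 - F
d(q) = 4*q (d(q) = q*4 = 4*q)
(33*d(E(6, -1)))*t(-6, 7) = (33*(4*(8 - 1*6)))*((½)*(7 - 6)/(-6)) = (33*(4*(8 - 6)))*((½)*(-⅙)*1) = (33*(4*2))*(-1/12) = (33*8)*(-1/12) = 264*(-1/12) = -22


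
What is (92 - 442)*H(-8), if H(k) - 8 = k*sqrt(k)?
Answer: -2800 + 5600*I*sqrt(2) ≈ -2800.0 + 7919.6*I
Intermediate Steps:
H(k) = 8 + k**(3/2) (H(k) = 8 + k*sqrt(k) = 8 + k**(3/2))
(92 - 442)*H(-8) = (92 - 442)*(8 + (-8)**(3/2)) = -350*(8 - 16*I*sqrt(2)) = -2800 + 5600*I*sqrt(2)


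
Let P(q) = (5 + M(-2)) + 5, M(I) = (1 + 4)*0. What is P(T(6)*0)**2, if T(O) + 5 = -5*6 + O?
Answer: 100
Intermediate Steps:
T(O) = -35 + O (T(O) = -5 + (-5*6 + O) = -5 + (-30 + O) = -35 + O)
M(I) = 0 (M(I) = 5*0 = 0)
P(q) = 10 (P(q) = (5 + 0) + 5 = 5 + 5 = 10)
P(T(6)*0)**2 = 10**2 = 100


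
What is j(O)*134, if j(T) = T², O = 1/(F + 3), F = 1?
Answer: 67/8 ≈ 8.3750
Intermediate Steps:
O = ¼ (O = 1/(1 + 3) = 1/4 = ¼ ≈ 0.25000)
j(O)*134 = (¼)²*134 = (1/16)*134 = 67/8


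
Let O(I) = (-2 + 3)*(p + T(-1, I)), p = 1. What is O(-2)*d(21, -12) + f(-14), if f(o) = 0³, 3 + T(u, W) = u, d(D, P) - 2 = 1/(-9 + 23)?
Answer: -87/14 ≈ -6.2143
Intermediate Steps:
d(D, P) = 29/14 (d(D, P) = 2 + 1/(-9 + 23) = 2 + 1/14 = 29/14)
T(u, W) = -3 + u
f(o) = 0
O(I) = -3 (O(I) = (-2 + 3)*(1 + (-3 - 1)) = 1*(1 - 4) = 1*(-3) = -3)
O(-2)*d(21, -12) + f(-14) = -3*29/14 + 0 = -87/14 + 0 = -87/14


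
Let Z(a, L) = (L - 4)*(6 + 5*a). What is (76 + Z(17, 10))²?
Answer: 386884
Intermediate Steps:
Z(a, L) = (-4 + L)*(6 + 5*a)
(76 + Z(17, 10))² = (76 + (-24 - 20*17 + 6*10 + 5*10*17))² = (76 + (-24 - 340 + 60 + 850))² = (76 + 546)² = 622² = 386884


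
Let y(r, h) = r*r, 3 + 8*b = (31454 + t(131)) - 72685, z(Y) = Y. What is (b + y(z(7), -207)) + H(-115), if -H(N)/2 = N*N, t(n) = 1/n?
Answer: -33069901/1048 ≈ -31555.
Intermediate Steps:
b = -5401653/1048 (b = -3/8 + ((31454 + 1/131) - 72685)/8 = -3/8 + (4120475/131 - 72685)/8 = -3/8 + (⅛)*(-5401260/131) = -3/8 - 1350315/262 = -5401653/1048 ≈ -5154.3)
H(N) = -2*N² (H(N) = -2*N*N = -2*N²)
y(r, h) = r²
(b + y(z(7), -207)) + H(-115) = (-5401653/1048 + 7²) - 2*(-115)² = (-5401653/1048 + 49) - 2*13225 = -5350301/1048 - 26450 = -33069901/1048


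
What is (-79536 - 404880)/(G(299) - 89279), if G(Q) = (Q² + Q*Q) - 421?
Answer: -242208/44551 ≈ -5.4366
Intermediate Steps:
G(Q) = -421 + 2*Q² (G(Q) = (Q² + Q²) - 421 = 2*Q² - 421 = -421 + 2*Q²)
(-79536 - 404880)/(G(299) - 89279) = (-79536 - 404880)/((-421 + 2*299²) - 89279) = -484416/((-421 + 2*89401) - 89279) = -484416/((-421 + 178802) - 89279) = -484416/(178381 - 89279) = -484416/89102 = -484416*1/89102 = -242208/44551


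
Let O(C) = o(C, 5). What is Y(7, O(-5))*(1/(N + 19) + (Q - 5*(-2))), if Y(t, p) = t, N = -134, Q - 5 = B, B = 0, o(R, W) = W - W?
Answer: 12068/115 ≈ 104.94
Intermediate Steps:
o(R, W) = 0
O(C) = 0
Q = 5 (Q = 5 + 0 = 5)
Y(7, O(-5))*(1/(N + 19) + (Q - 5*(-2))) = 7*(1/(-134 + 19) + (5 - 5*(-2))) = 7*(1/(-115) + (5 + 10)) = 7*(-1/115 + 15) = 7*(1724/115) = 12068/115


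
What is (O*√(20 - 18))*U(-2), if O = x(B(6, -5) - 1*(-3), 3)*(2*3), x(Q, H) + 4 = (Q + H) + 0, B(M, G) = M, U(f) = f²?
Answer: 192*√2 ≈ 271.53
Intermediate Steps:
x(Q, H) = -4 + H + Q (x(Q, H) = -4 + ((Q + H) + 0) = -4 + ((H + Q) + 0) = -4 + (H + Q) = -4 + H + Q)
O = 48 (O = (-4 + 3 + (6 - 1*(-3)))*(2*3) = (-4 + 3 + (6 + 3))*6 = (-4 + 3 + 9)*6 = 8*6 = 48)
(O*√(20 - 18))*U(-2) = (48*√(20 - 18))*(-2)² = (48*√2)*4 = 192*√2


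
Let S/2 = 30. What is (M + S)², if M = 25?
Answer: 7225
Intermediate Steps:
S = 60 (S = 2*30 = 60)
(M + S)² = (25 + 60)² = 85² = 7225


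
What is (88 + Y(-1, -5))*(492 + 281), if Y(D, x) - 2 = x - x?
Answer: 69570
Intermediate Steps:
Y(D, x) = 2 (Y(D, x) = 2 + (x - x) = 2 + 0 = 2)
(88 + Y(-1, -5))*(492 + 281) = (88 + 2)*(492 + 281) = 90*773 = 69570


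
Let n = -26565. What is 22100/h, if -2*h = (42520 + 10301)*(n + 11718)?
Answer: 44200/784233387 ≈ 5.6361e-5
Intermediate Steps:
h = 784233387/2 (h = -(42520 + 10301)*(-26565 + 11718)/2 = -52821*(-14847)/2 = -½*(-784233387) = 784233387/2 ≈ 3.9212e+8)
22100/h = 22100/(784233387/2) = 22100*(2/784233387) = 44200/784233387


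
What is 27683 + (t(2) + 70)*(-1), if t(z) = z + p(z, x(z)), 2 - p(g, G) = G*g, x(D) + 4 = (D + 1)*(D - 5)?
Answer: 27583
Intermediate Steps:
x(D) = -4 + (1 + D)*(-5 + D) (x(D) = -4 + (D + 1)*(D - 5) = -4 + (1 + D)*(-5 + D))
p(g, G) = 2 - G*g
t(z) = 2 + z - z*(-9 + z**2 - 4*z) (t(z) = z + (2 - (-9 + z**2 - 4*z)*z) = z + (2 - z*(-9 + z**2 - 4*z)) = 2 + z - z*(-9 + z**2 - 4*z))
27683 + (t(2) + 70)*(-1) = 27683 + ((2 + 2 + 2*(9 - 1*2**2 + 4*2)) + 70)*(-1) = 27683 + ((2 + 2 + 2*(9 - 1*4 + 8)) + 70)*(-1) = 27683 + ((2 + 2 + 2*(9 - 4 + 8)) + 70)*(-1) = 27683 + ((2 + 2 + 2*13) + 70)*(-1) = 27683 + ((2 + 2 + 26) + 70)*(-1) = 27683 + (30 + 70)*(-1) = 27683 + 100*(-1) = 27683 - 100 = 27583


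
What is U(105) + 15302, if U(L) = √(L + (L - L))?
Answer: 15302 + √105 ≈ 15312.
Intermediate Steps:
U(L) = √L (U(L) = √(L + 0) = √L)
U(105) + 15302 = √105 + 15302 = 15302 + √105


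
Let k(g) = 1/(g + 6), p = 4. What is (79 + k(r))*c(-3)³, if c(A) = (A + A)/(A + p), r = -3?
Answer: -17136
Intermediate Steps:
k(g) = 1/(6 + g)
c(A) = 2*A/(4 + A) (c(A) = (A + A)/(A + 4) = (2*A)/(4 + A) = 2*A/(4 + A))
(79 + k(r))*c(-3)³ = (79 + 1/(6 - 3))*(2*(-3)/(4 - 3))³ = (79 + 1/3)*(2*(-3)/1)³ = (79 + ⅓)*(2*(-3)*1)³ = (238/3)*(-6)³ = (238/3)*(-216) = -17136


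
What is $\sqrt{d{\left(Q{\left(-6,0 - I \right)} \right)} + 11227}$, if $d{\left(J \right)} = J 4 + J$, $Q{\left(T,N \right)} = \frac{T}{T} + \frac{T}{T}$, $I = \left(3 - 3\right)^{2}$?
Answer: $\sqrt{11237} \approx 106.0$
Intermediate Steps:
$I = 0$ ($I = 0^{2} = 0$)
$Q{\left(T,N \right)} = 2$ ($Q{\left(T,N \right)} = 1 + 1 = 2$)
$d{\left(J \right)} = 5 J$ ($d{\left(J \right)} = 4 J + J = 5 J$)
$\sqrt{d{\left(Q{\left(-6,0 - I \right)} \right)} + 11227} = \sqrt{5 \cdot 2 + 11227} = \sqrt{10 + 11227} = \sqrt{11237}$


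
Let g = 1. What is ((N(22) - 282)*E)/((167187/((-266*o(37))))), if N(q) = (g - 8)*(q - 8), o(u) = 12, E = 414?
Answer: 7277760/2423 ≈ 3003.6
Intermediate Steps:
N(q) = 56 - 7*q (N(q) = (1 - 8)*(q - 8) = -7*(-8 + q) = 56 - 7*q)
((N(22) - 282)*E)/((167187/((-266*o(37))))) = (((56 - 7*22) - 282)*414)/((167187/((-266*12)))) = (((56 - 154) - 282)*414)/((167187/(-3192))) = ((-98 - 282)*414)/((167187*(-1/3192))) = (-380*414)/(-55729/1064) = -157320*(-1064/55729) = 7277760/2423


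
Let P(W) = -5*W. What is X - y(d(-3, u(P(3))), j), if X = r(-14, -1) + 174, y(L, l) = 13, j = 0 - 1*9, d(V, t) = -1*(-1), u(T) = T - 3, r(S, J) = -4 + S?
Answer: 143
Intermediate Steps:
u(T) = -3 + T
d(V, t) = 1
j = -9 (j = 0 - 9 = -9)
X = 156 (X = (-4 - 14) + 174 = -18 + 174 = 156)
X - y(d(-3, u(P(3))), j) = 156 - 1*13 = 156 - 13 = 143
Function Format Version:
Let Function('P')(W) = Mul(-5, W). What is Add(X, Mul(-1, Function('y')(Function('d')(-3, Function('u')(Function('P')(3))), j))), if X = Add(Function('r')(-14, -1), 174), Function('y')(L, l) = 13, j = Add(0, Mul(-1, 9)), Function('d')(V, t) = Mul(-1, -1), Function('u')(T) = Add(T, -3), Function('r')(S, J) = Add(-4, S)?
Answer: 143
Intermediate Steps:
Function('u')(T) = Add(-3, T)
Function('d')(V, t) = 1
j = -9 (j = Add(0, -9) = -9)
X = 156 (X = Add(Add(-4, -14), 174) = Add(-18, 174) = 156)
Add(X, Mul(-1, Function('y')(Function('d')(-3, Function('u')(Function('P')(3))), j))) = Add(156, Mul(-1, 13)) = Add(156, -13) = 143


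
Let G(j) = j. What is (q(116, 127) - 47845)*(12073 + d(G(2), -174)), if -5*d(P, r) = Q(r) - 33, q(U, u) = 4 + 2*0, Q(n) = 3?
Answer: -577871439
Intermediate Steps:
q(U, u) = 4 (q(U, u) = 4 + 0 = 4)
d(P, r) = 6 (d(P, r) = -(3 - 33)/5 = -⅕*(-30) = 6)
(q(116, 127) - 47845)*(12073 + d(G(2), -174)) = (4 - 47845)*(12073 + 6) = -47841*12079 = -577871439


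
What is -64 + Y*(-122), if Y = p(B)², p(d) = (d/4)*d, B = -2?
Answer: -186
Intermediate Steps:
p(d) = d²/4 (p(d) = (d*(¼))*d = (d/4)*d = d²/4)
Y = 1 (Y = ((¼)*(-2)²)² = ((¼)*4)² = 1² = 1)
-64 + Y*(-122) = -64 + 1*(-122) = -64 - 122 = -186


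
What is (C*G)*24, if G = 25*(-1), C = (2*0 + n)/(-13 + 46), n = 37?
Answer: -7400/11 ≈ -672.73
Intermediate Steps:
C = 37/33 (C = (2*0 + 37)/(-13 + 46) = (0 + 37)/33 = 37*(1/33) = 37/33 ≈ 1.1212)
G = -25
(C*G)*24 = ((37/33)*(-25))*24 = -925/33*24 = -7400/11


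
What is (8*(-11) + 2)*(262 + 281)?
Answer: -46698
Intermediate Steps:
(8*(-11) + 2)*(262 + 281) = (-88 + 2)*543 = -86*543 = -46698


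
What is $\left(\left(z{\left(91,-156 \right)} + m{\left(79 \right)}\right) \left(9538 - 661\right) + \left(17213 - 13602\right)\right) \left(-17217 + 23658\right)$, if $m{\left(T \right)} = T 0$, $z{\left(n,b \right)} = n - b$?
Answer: $14145917430$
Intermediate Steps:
$m{\left(T \right)} = 0$
$\left(\left(z{\left(91,-156 \right)} + m{\left(79 \right)}\right) \left(9538 - 661\right) + \left(17213 - 13602\right)\right) \left(-17217 + 23658\right) = \left(\left(\left(91 - -156\right) + 0\right) \left(9538 - 661\right) + \left(17213 - 13602\right)\right) \left(-17217 + 23658\right) = \left(\left(\left(91 + 156\right) + 0\right) 8877 + \left(17213 - 13602\right)\right) 6441 = \left(\left(247 + 0\right) 8877 + 3611\right) 6441 = \left(247 \cdot 8877 + 3611\right) 6441 = \left(2192619 + 3611\right) 6441 = 2196230 \cdot 6441 = 14145917430$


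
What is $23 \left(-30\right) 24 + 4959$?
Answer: $-11601$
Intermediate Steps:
$23 \left(-30\right) 24 + 4959 = \left(-690\right) 24 + 4959 = -16560 + 4959 = -11601$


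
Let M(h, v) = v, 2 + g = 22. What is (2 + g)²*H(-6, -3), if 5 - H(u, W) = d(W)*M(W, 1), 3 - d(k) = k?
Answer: -484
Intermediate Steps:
g = 20 (g = -2 + 22 = 20)
d(k) = 3 - k
H(u, W) = 2 + W (H(u, W) = 5 - (3 - W) = 5 + (-3 + W) = 2 + W)
(2 + g)²*H(-6, -3) = (2 + 20)²*(2 - 3) = 22²*(-1) = 484*(-1) = -484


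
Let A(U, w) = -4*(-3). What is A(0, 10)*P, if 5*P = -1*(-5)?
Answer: 12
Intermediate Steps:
A(U, w) = 12
P = 1 (P = (-1*(-5))/5 = (⅕)*5 = 1)
A(0, 10)*P = 12*1 = 12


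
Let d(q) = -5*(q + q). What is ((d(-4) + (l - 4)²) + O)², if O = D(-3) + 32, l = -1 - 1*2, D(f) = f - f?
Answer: 14641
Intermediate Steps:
D(f) = 0
l = -3 (l = -1 - 2 = -3)
O = 32 (O = 0 + 32 = 32)
d(q) = -10*q
((d(-4) + (l - 4)²) + O)² = ((-10*(-4) + (-3 - 4)²) + 32)² = ((40 + (-7)²) + 32)² = ((40 + 49) + 32)² = (89 + 32)² = 121² = 14641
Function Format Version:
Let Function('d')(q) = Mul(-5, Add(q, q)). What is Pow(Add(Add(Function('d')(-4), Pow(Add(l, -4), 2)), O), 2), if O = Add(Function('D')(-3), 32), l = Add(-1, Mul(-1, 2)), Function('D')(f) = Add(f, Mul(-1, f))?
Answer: 14641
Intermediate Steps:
Function('D')(f) = 0
l = -3 (l = Add(-1, -2) = -3)
O = 32 (O = Add(0, 32) = 32)
Function('d')(q) = Mul(-10, q) (Function('d')(q) = Mul(-5, Mul(2, q)) = Mul(-10, q))
Pow(Add(Add(Function('d')(-4), Pow(Add(l, -4), 2)), O), 2) = Pow(Add(Add(Mul(-10, -4), Pow(Add(-3, -4), 2)), 32), 2) = Pow(Add(Add(40, Pow(-7, 2)), 32), 2) = Pow(Add(Add(40, 49), 32), 2) = Pow(Add(89, 32), 2) = Pow(121, 2) = 14641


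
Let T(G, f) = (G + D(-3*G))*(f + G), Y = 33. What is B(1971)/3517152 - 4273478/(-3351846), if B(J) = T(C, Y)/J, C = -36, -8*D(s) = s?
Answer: 365741484048347/286864495323072 ≈ 1.2750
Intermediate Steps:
D(s) = -s/8
T(G, f) = 11*G*(G + f)/8 (T(G, f) = (G - (-3)*G/8)*(f + G) = (G + 3*G/8)*(G + f) = (11*G/8)*(G + f) = 11*G*(G + f)/8)
B(J) = 297/(2*J) (B(J) = ((11/8)*(-36)*(-36 + 33))/J = ((11/8)*(-36)*(-3))/J = 297/(2*J))
B(1971)/3517152 - 4273478/(-3351846) = ((297/2)/1971)/3517152 - 4273478/(-3351846) = ((297/2)*(1/1971))*(1/3517152) - 4273478*(-1/3351846) = (11/146)*(1/3517152) + 2136739/1675923 = 11/513504192 + 2136739/1675923 = 365741484048347/286864495323072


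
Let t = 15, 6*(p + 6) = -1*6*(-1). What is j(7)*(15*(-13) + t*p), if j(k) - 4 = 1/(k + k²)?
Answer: -30375/28 ≈ -1084.8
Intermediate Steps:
p = -5 (p = -6 + (-1*6*(-1))/6 = -6 + (-6*(-1))/6 = -6 + (⅙)*6 = -6 + 1 = -5)
j(k) = 4 + 1/(k + k²)
j(7)*(15*(-13) + t*p) = ((1 + 4*7 + 4*7²)/(7*(1 + 7)))*(15*(-13) + 15*(-5)) = ((⅐)*(1 + 28 + 4*49)/8)*(-195 - 75) = ((⅐)*(⅛)*(1 + 28 + 196))*(-270) = ((⅐)*(⅛)*225)*(-270) = (225/56)*(-270) = -30375/28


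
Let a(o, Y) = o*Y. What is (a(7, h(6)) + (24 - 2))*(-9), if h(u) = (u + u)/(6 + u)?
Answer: -261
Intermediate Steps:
h(u) = 2*u/(6 + u) (h(u) = (2*u)/(6 + u) = 2*u/(6 + u))
a(o, Y) = Y*o
(a(7, h(6)) + (24 - 2))*(-9) = ((2*6/(6 + 6))*7 + (24 - 2))*(-9) = ((2*6/12)*7 + 22)*(-9) = ((2*6*(1/12))*7 + 22)*(-9) = (1*7 + 22)*(-9) = (7 + 22)*(-9) = 29*(-9) = -261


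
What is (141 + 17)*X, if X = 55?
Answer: 8690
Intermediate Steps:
(141 + 17)*X = (141 + 17)*55 = 158*55 = 8690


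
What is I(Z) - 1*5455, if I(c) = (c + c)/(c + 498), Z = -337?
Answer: -878929/161 ≈ -5459.2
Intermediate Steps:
I(c) = 2*c/(498 + c) (I(c) = (2*c)/(498 + c) = 2*c/(498 + c))
I(Z) - 1*5455 = 2*(-337)/(498 - 337) - 1*5455 = 2*(-337)/161 - 5455 = 2*(-337)*(1/161) - 5455 = -674/161 - 5455 = -878929/161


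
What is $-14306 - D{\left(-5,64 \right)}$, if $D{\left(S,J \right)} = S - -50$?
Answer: $-14351$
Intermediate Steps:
$D{\left(S,J \right)} = 50 + S$ ($D{\left(S,J \right)} = S + 50 = 50 + S$)
$-14306 - D{\left(-5,64 \right)} = -14306 - \left(50 - 5\right) = -14306 - 45 = -14351$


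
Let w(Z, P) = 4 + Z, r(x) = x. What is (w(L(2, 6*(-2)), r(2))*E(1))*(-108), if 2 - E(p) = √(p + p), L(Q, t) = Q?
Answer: -1296 + 648*√2 ≈ -379.59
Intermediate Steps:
E(p) = 2 - √2*√p (E(p) = 2 - √(p + p) = 2 - √(2*p) = 2 - √2*√p)
(w(L(2, 6*(-2)), r(2))*E(1))*(-108) = ((4 + 2)*(2 - √2*√1))*(-108) = (6*(2 - 1*√2*1))*(-108) = (6*(2 - √2))*(-108) = (12 - 6*√2)*(-108) = -1296 + 648*√2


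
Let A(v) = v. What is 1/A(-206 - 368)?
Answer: -1/574 ≈ -0.0017422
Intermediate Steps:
1/A(-206 - 368) = 1/(-206 - 368) = 1/(-574) = -1/574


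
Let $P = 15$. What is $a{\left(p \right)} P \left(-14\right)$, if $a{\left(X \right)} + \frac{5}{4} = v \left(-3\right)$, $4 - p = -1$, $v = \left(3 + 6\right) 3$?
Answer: $\frac{34545}{2} \approx 17273.0$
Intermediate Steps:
$v = 27$ ($v = 9 \cdot 3 = 27$)
$p = 5$ ($p = 4 - -1 = 4 + 1 = 5$)
$a{\left(X \right)} = - \frac{329}{4}$ ($a{\left(X \right)} = - \frac{5}{4} + 27 \left(-3\right) = - \frac{5}{4} - 81 = - \frac{329}{4}$)
$a{\left(p \right)} P \left(-14\right) = \left(- \frac{329}{4}\right) 15 \left(-14\right) = \left(- \frac{4935}{4}\right) \left(-14\right) = \frac{34545}{2}$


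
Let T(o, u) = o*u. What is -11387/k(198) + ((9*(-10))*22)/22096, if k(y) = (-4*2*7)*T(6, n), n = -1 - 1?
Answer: -15808607/928032 ≈ -17.035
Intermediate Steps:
n = -2
k(y) = 672 (k(y) = (-4*2*7)*(6*(-2)) = -8*7*(-12) = -56*(-12) = 672)
-11387/k(198) + ((9*(-10))*22)/22096 = -11387/672 + ((9*(-10))*22)/22096 = -11387*1/672 - 90*22*(1/22096) = -11387/672 - 1980*1/22096 = -11387/672 - 495/5524 = -15808607/928032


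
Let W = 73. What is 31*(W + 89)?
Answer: 5022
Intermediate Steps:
31*(W + 89) = 31*(73 + 89) = 31*162 = 5022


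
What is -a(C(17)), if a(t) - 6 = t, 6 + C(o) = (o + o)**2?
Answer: -1156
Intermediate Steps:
C(o) = -6 + 4*o**2 (C(o) = -6 + (o + o)**2 = -6 + (2*o)**2 = -6 + 4*o**2)
a(t) = 6 + t
-a(C(17)) = -(6 + (-6 + 4*17**2)) = -(6 + (-6 + 4*289)) = -(6 + (-6 + 1156)) = -(6 + 1150) = -1*1156 = -1156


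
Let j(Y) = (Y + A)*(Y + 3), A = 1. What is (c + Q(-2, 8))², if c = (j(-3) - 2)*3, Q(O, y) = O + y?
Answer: 0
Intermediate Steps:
j(Y) = (1 + Y)*(3 + Y) (j(Y) = (Y + 1)*(Y + 3) = (1 + Y)*(3 + Y))
c = -6 (c = ((3 + (-3)² + 4*(-3)) - 2)*3 = ((3 + 9 - 12) - 2)*3 = (0 - 2)*3 = -2*3 = -6)
(c + Q(-2, 8))² = (-6 + (-2 + 8))² = (-6 + 6)² = 0² = 0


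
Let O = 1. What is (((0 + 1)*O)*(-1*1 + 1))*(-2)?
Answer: 0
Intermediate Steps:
(((0 + 1)*O)*(-1*1 + 1))*(-2) = (((0 + 1)*1)*(-1*1 + 1))*(-2) = ((1*1)*(-1 + 1))*(-2) = (1*0)*(-2) = 0*(-2) = 0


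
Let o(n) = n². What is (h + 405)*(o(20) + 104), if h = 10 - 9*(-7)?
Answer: 240912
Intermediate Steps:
h = 73 (h = 10 + 63 = 73)
(h + 405)*(o(20) + 104) = (73 + 405)*(20² + 104) = 478*(400 + 104) = 478*504 = 240912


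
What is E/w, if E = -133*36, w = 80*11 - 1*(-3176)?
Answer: -399/338 ≈ -1.1805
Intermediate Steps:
w = 4056 (w = 880 + 3176 = 4056)
E = -4788
E/w = -4788/4056 = -4788*1/4056 = -399/338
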